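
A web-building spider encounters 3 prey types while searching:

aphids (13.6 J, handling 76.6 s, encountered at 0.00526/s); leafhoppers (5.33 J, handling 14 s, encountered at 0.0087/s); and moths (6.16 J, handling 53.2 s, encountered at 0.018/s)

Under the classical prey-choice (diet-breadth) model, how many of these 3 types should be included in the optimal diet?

Rank by E/h (J/s): leafhoppers 0.381, aphids 0.178, moths 0.116. Include each in turn until the next type's E/h falls below the running intake rate.
Rate on top 1: 0.04134. aphids: 0.178 > 0.04134 → include.
Rate on top 2: 0.07733. moths: 0.116 > 0.07733 → include.
Optimal diet: leafhoppers, aphids, moths — 3 of 3 types.

3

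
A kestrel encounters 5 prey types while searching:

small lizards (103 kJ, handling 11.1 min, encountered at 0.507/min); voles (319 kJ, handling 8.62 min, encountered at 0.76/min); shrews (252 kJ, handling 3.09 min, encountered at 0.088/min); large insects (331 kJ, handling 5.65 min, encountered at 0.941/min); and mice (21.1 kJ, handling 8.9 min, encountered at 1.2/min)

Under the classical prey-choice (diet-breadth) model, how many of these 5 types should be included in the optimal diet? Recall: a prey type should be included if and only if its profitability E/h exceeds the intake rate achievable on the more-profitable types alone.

E/h in descending order: shrews 81.6, large insects 58.6, voles 37, small lizards 9.28, mice 2.37 kJ/min. The optimal diet is the largest prefix of this list for which every included type satisfies E_i/h_i > R on the types above it.
Rate on top 1: 17.44. large insects: 58.6 > 17.44 → include.
Rate on top 2: 50.64. voles: 37 < 50.64 → exclude; stop.
Optimal diet: shrews, large insects — 2 of 5 types.

2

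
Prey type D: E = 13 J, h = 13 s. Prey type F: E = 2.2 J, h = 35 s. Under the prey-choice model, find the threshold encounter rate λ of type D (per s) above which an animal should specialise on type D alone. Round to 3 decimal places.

Drop type F once their profitability E₂/h₂ falls below the rate achievable on type D alone: E₂/h₂ = λE₁/(1 + λh₁).
Solve for λ: λE₁h₂ = E₂(1 + λh₁) → λ(E₁h₂ − E₂h₁) = E₂ → λ = E₂/(E₁h₂ − E₂h₁).
λ = 2.2/(13×35 − 2.2×13) = 2.2/426.4 = 0.005159 per s.

0.005 per s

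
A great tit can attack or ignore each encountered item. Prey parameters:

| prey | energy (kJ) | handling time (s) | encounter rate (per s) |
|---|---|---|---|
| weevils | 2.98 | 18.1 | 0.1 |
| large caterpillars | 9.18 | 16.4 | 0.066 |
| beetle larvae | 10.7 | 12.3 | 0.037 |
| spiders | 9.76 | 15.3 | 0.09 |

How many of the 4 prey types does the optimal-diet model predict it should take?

3

Rank by E/h (kJ/s): beetle larvae 0.87, spiders 0.638, large caterpillars 0.56, weevils 0.165. Include each in turn until the next type's E/h falls below the running intake rate.
Rate on top 1: 0.2721. spiders: 0.638 > 0.2721 → include.
Rate on top 2: 0.4499. large caterpillars: 0.56 > 0.4499 → include.
Rate on top 3: 0.4803. weevils: 0.165 < 0.4803 → exclude; stop.
Optimal diet: beetle larvae, spiders, large caterpillars — 3 of 4 types.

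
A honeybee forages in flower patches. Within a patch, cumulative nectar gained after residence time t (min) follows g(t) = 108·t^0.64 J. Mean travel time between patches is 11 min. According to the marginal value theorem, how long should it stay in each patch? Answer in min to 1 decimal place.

By the marginal value theorem, leave when the instantaneous gain rate g'(t) equals the habitat-wide average g(t)/(T + t).
g'(t) = 0.64·108·t^-0.36. Setting 0.64·108·t^-0.36 = 108·t^0.64/(11+t) gives 0.64(11+t) = t, so 0.36·t = 0.64×11.
t* = 0.64×11/0.36 = 19.56 min.

19.6 min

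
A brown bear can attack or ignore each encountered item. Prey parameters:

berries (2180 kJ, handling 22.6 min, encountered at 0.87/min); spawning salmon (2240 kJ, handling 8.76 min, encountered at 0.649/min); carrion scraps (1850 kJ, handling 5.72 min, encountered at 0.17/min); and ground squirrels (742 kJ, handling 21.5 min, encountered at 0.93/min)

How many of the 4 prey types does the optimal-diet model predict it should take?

2

E/h in descending order: carrion scraps 323, spawning salmon 256, berries 96.5, ground squirrels 34.5 kJ/min. The optimal diet is the largest prefix of this list for which every included type satisfies E_i/h_i > R on the types above it.
Rate on top 1: 159.5. spawning salmon: 256 > 159.5 → include.
Rate on top 2: 230.9. berries: 96.5 < 230.9 → exclude; stop.
Optimal diet: carrion scraps, spawning salmon — 2 of 4 types.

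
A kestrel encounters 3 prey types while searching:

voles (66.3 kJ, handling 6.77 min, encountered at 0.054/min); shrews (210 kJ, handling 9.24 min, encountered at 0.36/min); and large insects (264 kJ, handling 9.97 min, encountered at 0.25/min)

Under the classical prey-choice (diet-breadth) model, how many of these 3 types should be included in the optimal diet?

Profitabilities (E/h, kJ/min): large insects 26.5, shrews 22.7, voles 9.79. Add prey in this order while the next type's profitability exceeds the intake rate on those already taken.
Rate on top 1: 18.9. shrews: 22.7 > 18.9 → include.
Rate on top 2: 20.77. voles: 9.79 < 20.77 → exclude; stop.
Optimal diet: large insects, shrews — 2 of 3 types.

2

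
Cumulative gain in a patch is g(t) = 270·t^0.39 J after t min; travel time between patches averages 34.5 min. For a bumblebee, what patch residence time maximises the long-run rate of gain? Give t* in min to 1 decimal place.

Maximise g(t)/(T+t): set derivative to zero → g'(t)(T+t) = g(t).
g'(t) = 0.39·270·t^-0.61. Setting 0.39·270·t^-0.61 = 270·t^0.39/(34.5+t) gives 0.39(34.5+t) = t, so 0.61·t = 0.39×34.5.
t* = 0.39×34.5/0.61 = 22.06 min.

22.1 min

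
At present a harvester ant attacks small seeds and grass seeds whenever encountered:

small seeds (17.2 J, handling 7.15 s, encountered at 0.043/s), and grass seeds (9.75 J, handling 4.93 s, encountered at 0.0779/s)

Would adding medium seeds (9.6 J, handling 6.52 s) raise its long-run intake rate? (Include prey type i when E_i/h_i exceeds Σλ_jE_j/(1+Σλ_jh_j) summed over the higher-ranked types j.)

Yes

Intake rate on the current diet: R = (0.043×17.2 + 0.0779×9.75) / (1 + 0.043×7.15 + 0.0779×4.93) = 1.499/1.691 = 0.8863 J/s.
Profitability of medium seeds: 9.6/6.52 = 1.472 J/s.
Since 1.472 > R, including medium seeds increases the long-run rate.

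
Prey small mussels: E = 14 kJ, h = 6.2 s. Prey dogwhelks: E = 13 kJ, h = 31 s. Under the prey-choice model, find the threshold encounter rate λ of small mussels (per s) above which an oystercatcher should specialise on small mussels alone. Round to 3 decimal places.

The zero-one rule: include dogwhelks iff E₂/h₂ > λE₁/(1+λh₁). Equality gives the switch point.
λE₁h₂ = E₂ + λE₂h₁ ⇒ λ = E₂/(E₁h₂ − E₂h₁) = 13/(434 − 80.6) = 0.03679 per s.

0.037 per s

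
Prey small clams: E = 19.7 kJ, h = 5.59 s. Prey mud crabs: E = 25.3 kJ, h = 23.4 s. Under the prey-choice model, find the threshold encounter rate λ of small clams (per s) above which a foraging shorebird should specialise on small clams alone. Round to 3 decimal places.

The zero-one rule: include mud crabs iff E₂/h₂ > λE₁/(1+λh₁). Equality gives the switch point.
λE₁h₂ = E₂ + λE₂h₁ ⇒ λ = E₂/(E₁h₂ − E₂h₁) = 25.3/(461 − 141.4) = 0.07917 per s.

0.079 per s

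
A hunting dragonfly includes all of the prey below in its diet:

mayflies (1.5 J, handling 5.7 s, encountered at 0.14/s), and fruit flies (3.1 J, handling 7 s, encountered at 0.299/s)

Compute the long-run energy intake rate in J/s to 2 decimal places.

0.29 J/s

R = Σλ_iE_i / (1 + Σλ_ih_i)
Numerator: 0.14×1.5 + 0.299×3.1 = 1.137
Denominator: 1 + 0.14×5.7 + 0.299×7 = 3.891
R = 1.137/3.891 = 0.2922 J/s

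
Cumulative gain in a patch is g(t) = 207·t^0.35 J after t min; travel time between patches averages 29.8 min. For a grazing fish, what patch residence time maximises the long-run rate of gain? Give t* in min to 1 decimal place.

By the marginal value theorem, leave when the instantaneous gain rate g'(t) equals the habitat-wide average g(t)/(T + t).
g'(t) = 0.35·207·t^-0.65. Setting 0.35·207·t^-0.65 = 207·t^0.35/(29.8+t) gives 0.35(29.8+t) = t, so 0.65·t = 0.35×29.8.
t* = 0.35×29.8/0.65 = 16.05 min.

16.0 min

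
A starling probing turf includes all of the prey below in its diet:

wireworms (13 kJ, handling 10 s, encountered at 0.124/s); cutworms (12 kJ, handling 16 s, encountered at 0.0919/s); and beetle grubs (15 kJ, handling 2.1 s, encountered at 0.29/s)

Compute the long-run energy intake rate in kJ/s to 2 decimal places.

Energy encountered per unit search time: 0.124×13 + 0.0919×12 + 0.29×15 = 7.065 kJ/s.
Handling time per unit search time: 0.124×10 + 0.0919×16 + 0.29×2.1 = 3.319.
Rate = 7.065/(1 + 3.319) = 1.636 kJ/s.

1.64 kJ/s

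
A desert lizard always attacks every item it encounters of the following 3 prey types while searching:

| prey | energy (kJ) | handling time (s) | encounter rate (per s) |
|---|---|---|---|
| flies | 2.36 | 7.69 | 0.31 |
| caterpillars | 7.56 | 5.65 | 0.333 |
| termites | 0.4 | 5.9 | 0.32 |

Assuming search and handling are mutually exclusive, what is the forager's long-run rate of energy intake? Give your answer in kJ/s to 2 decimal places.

R = (0.31×2.36 + 0.333×7.56 + 0.32×0.4) / (1 + 0.31×7.69 + 0.333×5.65 + 0.32×5.9) = 3.377/7.153 = 0.4721 kJ/s.

0.47 kJ/s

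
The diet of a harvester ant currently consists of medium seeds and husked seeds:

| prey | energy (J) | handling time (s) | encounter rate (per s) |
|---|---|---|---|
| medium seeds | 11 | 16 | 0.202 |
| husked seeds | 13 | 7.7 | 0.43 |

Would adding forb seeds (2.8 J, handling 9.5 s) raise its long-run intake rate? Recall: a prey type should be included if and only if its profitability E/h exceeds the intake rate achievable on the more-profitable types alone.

No

Intake rate on the current diet: R = (0.202×11 + 0.43×13) / (1 + 0.202×16 + 0.43×7.7) = 7.812/7.543 = 1.036 J/s.
Profitability of forb seeds: 2.8/9.5 = 0.2947 J/s.
Since 0.2947 < R, time spent handling forb seeds is better spent searching.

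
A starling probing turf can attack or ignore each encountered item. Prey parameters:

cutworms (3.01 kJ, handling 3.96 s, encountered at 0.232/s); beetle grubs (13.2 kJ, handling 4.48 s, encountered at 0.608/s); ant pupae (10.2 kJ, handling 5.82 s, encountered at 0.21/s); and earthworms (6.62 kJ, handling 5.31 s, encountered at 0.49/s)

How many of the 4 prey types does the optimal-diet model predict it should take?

1

Profitabilities (E/h, kJ/s): beetle grubs 2.95, ant pupae 1.75, earthworms 1.25, cutworms 0.76. Add prey in this order while the next type's profitability exceeds the intake rate on those already taken.
Rate on top 1: 2.155. ant pupae: 1.75 < 2.155 → exclude; stop.
Optimal diet: beetle grubs — 1 of 4 types.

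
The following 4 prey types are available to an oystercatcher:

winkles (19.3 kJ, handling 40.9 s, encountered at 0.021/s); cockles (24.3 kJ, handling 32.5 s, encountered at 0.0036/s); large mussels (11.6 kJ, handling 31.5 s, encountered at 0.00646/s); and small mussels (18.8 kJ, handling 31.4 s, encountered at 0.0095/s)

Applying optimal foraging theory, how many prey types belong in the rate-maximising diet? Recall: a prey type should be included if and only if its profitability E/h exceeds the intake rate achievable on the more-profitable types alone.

4

E/h in descending order: cockles 0.748, small mussels 0.599, winkles 0.472, large mussels 0.368 kJ/s. The optimal diet is the largest prefix of this list for which every included type satisfies E_i/h_i > R on the types above it.
Rate on top 1: 0.07832. small mussels: 0.599 > 0.07832 → include.
Rate on top 2: 0.188. winkles: 0.472 > 0.188 → include.
Rate on top 3: 0.2952. large mussels: 0.368 > 0.2952 → include.
Optimal diet: cockles, small mussels, winkles, large mussels — 4 of 4 types.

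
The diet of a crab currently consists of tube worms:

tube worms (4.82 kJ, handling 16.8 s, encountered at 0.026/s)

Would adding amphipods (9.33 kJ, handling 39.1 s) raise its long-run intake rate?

Yes

Current rate: (0.026×4.82)/(1 + 0.026×16.8) = 0.08722 kJ/s.
Profitability of amphipods: 9.33/39.1 = 0.2386 kJ/s.
Since 0.2386 > R, including amphipods increases the long-run rate.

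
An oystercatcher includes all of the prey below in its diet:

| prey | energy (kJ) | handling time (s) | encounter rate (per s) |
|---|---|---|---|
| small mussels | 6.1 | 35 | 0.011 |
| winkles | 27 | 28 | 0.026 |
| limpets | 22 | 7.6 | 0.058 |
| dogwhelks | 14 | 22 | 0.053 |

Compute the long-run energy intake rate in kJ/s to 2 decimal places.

R = (0.011×6.1 + 0.026×27 + 0.058×22 + 0.053×14) / (1 + 0.011×35 + 0.026×28 + 0.058×7.6 + 0.053×22) = 2.787/3.72 = 0.7493 kJ/s.

0.75 kJ/s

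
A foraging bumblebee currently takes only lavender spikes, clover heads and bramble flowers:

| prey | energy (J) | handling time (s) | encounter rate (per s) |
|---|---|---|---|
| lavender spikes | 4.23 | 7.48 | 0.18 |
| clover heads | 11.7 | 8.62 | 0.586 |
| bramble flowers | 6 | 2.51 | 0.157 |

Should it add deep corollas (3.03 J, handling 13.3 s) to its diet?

No

Current rate: (0.18×4.23 + 0.586×11.7 + 0.157×6)/(1 + 0.18×7.48 + 0.586×8.62 + 0.157×2.51) = 1.099 J/s.
Profitability of deep corollas: 3.03/13.3 = 0.2278 J/s.
0.2278 < 1.099, so adding deep corollas would lower the average — exclude it.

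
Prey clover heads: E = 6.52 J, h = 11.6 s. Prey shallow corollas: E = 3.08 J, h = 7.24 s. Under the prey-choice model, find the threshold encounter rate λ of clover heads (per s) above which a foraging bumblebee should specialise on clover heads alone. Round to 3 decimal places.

0.268 per s

The zero-one rule: include shallow corollas iff E₂/h₂ > λE₁/(1+λh₁). Equality gives the switch point.
λE₁h₂ = E₂ + λE₂h₁ ⇒ λ = E₂/(E₁h₂ − E₂h₁) = 3.08/(47.2 − 35.73) = 0.2684 per s.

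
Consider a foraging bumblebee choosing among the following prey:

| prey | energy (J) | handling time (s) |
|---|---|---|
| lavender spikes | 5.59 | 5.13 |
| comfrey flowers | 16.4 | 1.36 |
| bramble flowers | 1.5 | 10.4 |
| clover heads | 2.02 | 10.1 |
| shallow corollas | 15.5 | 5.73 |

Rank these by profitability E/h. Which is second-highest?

shallow corollas

Profitability E/h (J/s): lavender spikes = 5.59/5.13 = 1.09, comfrey flowers = 16.4/1.36 = 12.1, bramble flowers = 1.5/10.4 = 0.144, clover heads = 2.02/10.1 = 0.2, shallow corollas = 15.5/5.73 = 2.71.
Ranked: comfrey flowers > shallow corollas > lavender spikes > clover heads > bramble flowers.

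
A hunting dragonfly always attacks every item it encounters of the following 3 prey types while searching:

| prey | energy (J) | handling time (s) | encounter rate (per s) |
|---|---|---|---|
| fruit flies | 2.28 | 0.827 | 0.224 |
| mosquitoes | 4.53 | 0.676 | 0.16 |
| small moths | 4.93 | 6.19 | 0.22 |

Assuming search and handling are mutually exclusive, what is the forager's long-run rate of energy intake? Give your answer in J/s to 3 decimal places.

0.874 J/s

R = Σλ_iE_i / (1 + Σλ_ih_i)
Numerator: 0.224×2.28 + 0.16×4.53 + 0.22×4.93 = 2.32
Denominator: 1 + 0.224×0.827 + 0.16×0.676 + 0.22×6.19 = 2.655
R = 2.32/2.655 = 0.8738 J/s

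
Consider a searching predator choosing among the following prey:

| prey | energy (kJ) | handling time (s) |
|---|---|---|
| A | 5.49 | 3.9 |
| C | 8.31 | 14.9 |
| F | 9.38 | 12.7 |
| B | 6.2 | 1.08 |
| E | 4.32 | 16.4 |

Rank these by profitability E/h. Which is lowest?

In descending order of E/h:
B: 6.2/1.08 = 5.74 kJ/s
A: 5.49/3.9 = 1.41 kJ/s
F: 9.38/12.7 = 0.739 kJ/s
C: 8.31/14.9 = 0.558 kJ/s
E: 4.32/16.4 = 0.263 kJ/s

E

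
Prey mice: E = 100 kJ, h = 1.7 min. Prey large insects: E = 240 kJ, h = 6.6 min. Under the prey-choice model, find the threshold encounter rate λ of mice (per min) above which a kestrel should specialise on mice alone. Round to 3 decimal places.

0.952 per min

Drop large insects once their profitability E₂/h₂ falls below the rate achievable on mice alone: E₂/h₂ = λE₁/(1 + λh₁).
Solve for λ: λE₁h₂ = E₂(1 + λh₁) → λ(E₁h₂ − E₂h₁) = E₂ → λ = E₂/(E₁h₂ − E₂h₁).
λ = 240/(100×6.6 − 240×1.7) = 240/252 = 0.9524 per min.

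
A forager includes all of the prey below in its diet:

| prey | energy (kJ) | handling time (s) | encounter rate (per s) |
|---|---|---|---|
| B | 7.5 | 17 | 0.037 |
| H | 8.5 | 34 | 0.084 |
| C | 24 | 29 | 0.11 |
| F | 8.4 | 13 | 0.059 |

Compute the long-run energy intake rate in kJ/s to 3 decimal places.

Energy encountered per unit search time: 0.037×7.5 + 0.084×8.5 + 0.11×24 + 0.059×8.4 = 4.127 kJ/s.
Handling time per unit search time: 0.037×17 + 0.084×34 + 0.11×29 + 0.059×13 = 7.442.
Rate = 4.127/(1 + 7.442) = 0.4889 kJ/s.

0.489 kJ/s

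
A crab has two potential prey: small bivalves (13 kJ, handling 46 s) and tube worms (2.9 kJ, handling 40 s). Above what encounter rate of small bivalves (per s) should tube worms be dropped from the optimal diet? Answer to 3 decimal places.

Drop tube worms once their profitability E₂/h₂ falls below the rate achievable on small bivalves alone: E₂/h₂ = λE₁/(1 + λh₁).
Solve for λ: λE₁h₂ = E₂(1 + λh₁) → λ(E₁h₂ − E₂h₁) = E₂ → λ = E₂/(E₁h₂ − E₂h₁).
λ = 2.9/(13×40 − 2.9×46) = 2.9/386.6 = 0.007501 per s.

0.008 per s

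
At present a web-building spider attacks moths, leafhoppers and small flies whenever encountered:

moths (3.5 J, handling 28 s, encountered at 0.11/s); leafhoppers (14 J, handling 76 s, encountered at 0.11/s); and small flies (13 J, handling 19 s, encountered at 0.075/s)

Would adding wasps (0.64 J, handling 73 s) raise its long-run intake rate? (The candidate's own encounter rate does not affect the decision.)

No

On moths, leafhoppers and small flies alone, R = ΣλE/(1+Σλh) = 2.9/13.87 = 0.2092 J/s.
Profitability of wasps: 0.64/73 = 0.008767 J/s.
Since 0.008767 < R, time spent handling wasps is better spent searching.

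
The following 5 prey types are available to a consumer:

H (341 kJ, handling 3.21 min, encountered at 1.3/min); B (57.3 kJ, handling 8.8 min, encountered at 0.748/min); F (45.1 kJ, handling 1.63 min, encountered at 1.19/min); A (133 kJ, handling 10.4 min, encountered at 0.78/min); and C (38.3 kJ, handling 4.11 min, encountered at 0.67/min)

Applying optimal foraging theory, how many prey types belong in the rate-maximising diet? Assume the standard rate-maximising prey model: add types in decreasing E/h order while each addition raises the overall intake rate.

1

Profitabilities (E/h, kJ/min): H 106, F 27.7, A 12.8, C 9.32, B 6.51. Add prey in this order while the next type's profitability exceeds the intake rate on those already taken.
Rate on top 1: 85.69. F: 27.7 < 85.69 → exclude; stop.
Optimal diet: H — 1 of 5 types.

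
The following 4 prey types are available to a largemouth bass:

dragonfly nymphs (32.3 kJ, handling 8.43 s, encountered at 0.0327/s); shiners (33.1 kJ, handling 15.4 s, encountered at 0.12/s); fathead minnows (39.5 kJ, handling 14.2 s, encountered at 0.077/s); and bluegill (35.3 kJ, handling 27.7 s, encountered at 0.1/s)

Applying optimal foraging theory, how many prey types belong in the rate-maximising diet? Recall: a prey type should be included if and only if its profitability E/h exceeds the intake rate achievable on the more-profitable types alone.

Profitabilities (E/h, kJ/s): dragonfly nymphs 3.83, fathead minnows 2.78, shiners 2.15, bluegill 1.27. Add prey in this order while the next type's profitability exceeds the intake rate on those already taken.
Rate on top 1: 0.828. fathead minnows: 2.78 > 0.828 → include.
Rate on top 2: 1.73. shiners: 2.15 > 1.73 → include.
Rate on top 3: 1.914. bluegill: 1.27 < 1.914 → exclude; stop.
Optimal diet: dragonfly nymphs, fathead minnows, shiners — 3 of 4 types.

3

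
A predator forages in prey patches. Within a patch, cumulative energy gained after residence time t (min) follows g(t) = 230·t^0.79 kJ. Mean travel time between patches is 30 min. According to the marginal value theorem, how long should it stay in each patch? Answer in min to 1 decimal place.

Optimal t* satisfies g'(t*) = g(t*)/(T + t*).
g'(t) = 0.79·230·t^-0.21. Setting 0.79·230·t^-0.21 = 230·t^0.79/(30+t) gives 0.79(30+t) = t, so 0.21·t = 0.79×30.
t* = 0.79×30/0.21 = 112.9 min.

112.9 min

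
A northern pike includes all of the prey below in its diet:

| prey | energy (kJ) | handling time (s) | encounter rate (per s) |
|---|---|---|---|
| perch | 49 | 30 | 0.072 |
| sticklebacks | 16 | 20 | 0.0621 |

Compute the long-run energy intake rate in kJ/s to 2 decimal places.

Energy encountered per unit search time: 0.072×49 + 0.0621×16 = 4.522 kJ/s.
Handling time per unit search time: 0.072×30 + 0.0621×20 = 3.402.
Rate = 4.522/(1 + 3.402) = 1.027 kJ/s.

1.03 kJ/s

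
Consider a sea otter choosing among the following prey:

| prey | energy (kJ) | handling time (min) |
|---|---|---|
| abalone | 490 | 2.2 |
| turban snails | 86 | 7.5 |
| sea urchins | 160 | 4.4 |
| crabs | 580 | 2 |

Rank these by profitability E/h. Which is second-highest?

In descending order of E/h:
crabs: 580/2 = 290 kJ/min
abalone: 490/2.2 = 223 kJ/min
sea urchins: 160/4.4 = 36.4 kJ/min
turban snails: 86/7.5 = 11.5 kJ/min

abalone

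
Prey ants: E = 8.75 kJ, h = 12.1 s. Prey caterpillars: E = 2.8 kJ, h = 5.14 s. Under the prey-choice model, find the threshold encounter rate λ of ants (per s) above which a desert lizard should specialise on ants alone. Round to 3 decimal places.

0.252 per s

The zero-one rule: include caterpillars iff E₂/h₂ > λE₁/(1+λh₁). Equality gives the switch point.
λE₁h₂ = E₂ + λE₂h₁ ⇒ λ = E₂/(E₁h₂ − E₂h₁) = 2.8/(44.97 − 33.88) = 0.2524 per s.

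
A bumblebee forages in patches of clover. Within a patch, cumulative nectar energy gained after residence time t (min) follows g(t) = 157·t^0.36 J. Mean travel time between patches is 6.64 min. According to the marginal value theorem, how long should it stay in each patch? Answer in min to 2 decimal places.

Optimal t* satisfies g'(t*) = g(t*)/(T + t*).
g'(t) = 0.36·157·t^-0.64. Setting 0.36·157·t^-0.64 = 157·t^0.36/(6.64+t) gives 0.36(6.64+t) = t, so 0.64·t = 0.36×6.64.
t* = 0.36×6.64/0.64 = 3.735 min.

3.73 min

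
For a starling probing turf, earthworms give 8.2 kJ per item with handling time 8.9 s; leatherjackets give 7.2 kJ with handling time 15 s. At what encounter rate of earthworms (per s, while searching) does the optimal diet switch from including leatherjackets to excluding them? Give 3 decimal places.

At the threshold, the rate on earthworms alone equals the profitability of leatherjackets: λ·8.2/(1 + λ·8.9) = 7.2/15 = 0.48.
Rearranging, λ(8.2 − 0.48×8.9) = 0.48, so λ = 0.48/3.928 = 0.1222 per s.

0.122 per s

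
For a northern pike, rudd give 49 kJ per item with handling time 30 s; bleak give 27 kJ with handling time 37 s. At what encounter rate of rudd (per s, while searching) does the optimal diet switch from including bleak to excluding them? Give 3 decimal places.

0.027 per s

The zero-one rule: include bleak iff E₂/h₂ > λE₁/(1+λh₁). Equality gives the switch point.
λE₁h₂ = E₂ + λE₂h₁ ⇒ λ = E₂/(E₁h₂ − E₂h₁) = 27/(1813 − 810) = 0.02692 per s.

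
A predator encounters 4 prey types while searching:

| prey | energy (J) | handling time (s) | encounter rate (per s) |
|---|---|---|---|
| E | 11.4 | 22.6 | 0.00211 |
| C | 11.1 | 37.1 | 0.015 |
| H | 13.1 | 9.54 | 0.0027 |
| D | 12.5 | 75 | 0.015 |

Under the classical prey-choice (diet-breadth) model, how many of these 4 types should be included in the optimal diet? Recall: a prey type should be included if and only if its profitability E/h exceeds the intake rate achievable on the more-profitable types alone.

4

Rank by E/h (J/s): H 1.37, E 0.504, C 0.299, D 0.167. Include each in turn until the next type's E/h falls below the running intake rate.
Rate on top 1: 0.03448. E: 0.504 > 0.03448 → include.
Rate on top 2: 0.05536. C: 0.299 > 0.05536 → include.
Rate on top 3: 0.1386. D: 0.167 > 0.1386 → include.
Optimal diet: H, E, C, D — 4 of 4 types.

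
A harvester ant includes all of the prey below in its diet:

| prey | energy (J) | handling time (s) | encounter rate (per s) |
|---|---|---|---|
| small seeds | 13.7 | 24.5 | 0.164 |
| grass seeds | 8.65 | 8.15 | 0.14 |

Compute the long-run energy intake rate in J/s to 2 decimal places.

R = Σλ_iE_i / (1 + Σλ_ih_i)
Numerator: 0.164×13.7 + 0.14×8.65 = 3.458
Denominator: 1 + 0.164×24.5 + 0.14×8.15 = 6.159
R = 3.458/6.159 = 0.5614 J/s

0.56 J/s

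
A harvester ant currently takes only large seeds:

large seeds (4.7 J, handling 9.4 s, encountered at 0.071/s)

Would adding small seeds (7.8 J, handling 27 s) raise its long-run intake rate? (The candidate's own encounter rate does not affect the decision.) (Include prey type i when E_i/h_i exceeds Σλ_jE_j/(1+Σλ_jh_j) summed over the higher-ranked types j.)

Yes

Intake rate on the current diet: R = (0.071×4.7) / (1 + 0.071×9.4) = 0.3337/1.667 = 0.2001 J/s.
small seeds: E/h = 7.8/27 = 0.2889 J/s.
Since 0.2889 > R, including small seeds increases the long-run rate.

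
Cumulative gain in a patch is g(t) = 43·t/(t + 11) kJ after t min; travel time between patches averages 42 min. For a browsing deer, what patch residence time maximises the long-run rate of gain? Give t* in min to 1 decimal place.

By the marginal value theorem, leave when the instantaneous gain rate g'(t) equals the habitat-wide average g(t)/(T + t).
g'(t) = 43·11/(t + 11)². Setting 43·11/(t+11)² = 43t/[(t+11)(42+t)] gives 11(42+t) = t(t+11), so t² = 11×42 = 462.
t* = √462 = 21.49 min.

21.5 min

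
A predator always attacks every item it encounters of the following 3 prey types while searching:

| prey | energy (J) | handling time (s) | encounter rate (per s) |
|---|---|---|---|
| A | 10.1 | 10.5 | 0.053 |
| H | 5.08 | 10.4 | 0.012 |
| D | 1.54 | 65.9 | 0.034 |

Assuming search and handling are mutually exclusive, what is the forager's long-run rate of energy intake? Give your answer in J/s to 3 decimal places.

0.165 J/s

R = Σλ_iE_i / (1 + Σλ_ih_i)
Numerator: 0.053×10.1 + 0.012×5.08 + 0.034×1.54 = 0.6486
Denominator: 1 + 0.053×10.5 + 0.012×10.4 + 0.034×65.9 = 3.922
R = 0.6486/3.922 = 0.1654 J/s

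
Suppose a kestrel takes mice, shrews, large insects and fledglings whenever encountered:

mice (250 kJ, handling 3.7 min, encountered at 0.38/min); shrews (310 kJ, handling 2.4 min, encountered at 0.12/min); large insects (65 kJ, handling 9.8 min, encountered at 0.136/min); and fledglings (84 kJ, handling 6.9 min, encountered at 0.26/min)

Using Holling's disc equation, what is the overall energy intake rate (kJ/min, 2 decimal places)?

R = (0.38×250 + 0.12×310 + 0.136×65 + 0.26×84) / (1 + 0.38×3.7 + 0.12×2.4 + 0.136×9.8 + 0.26×6.9) = 162.9/5.821 = 27.98 kJ/min.

27.98 kJ/min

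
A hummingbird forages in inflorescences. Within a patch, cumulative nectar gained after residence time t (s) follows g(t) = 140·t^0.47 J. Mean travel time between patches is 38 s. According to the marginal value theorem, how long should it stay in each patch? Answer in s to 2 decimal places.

33.70 s

Optimal t* satisfies g'(t*) = g(t*)/(T + t*).
g'(t) = 0.47·140·t^-0.53. Setting 0.47·140·t^-0.53 = 140·t^0.47/(38+t) gives 0.47(38+t) = t, so 0.53·t = 0.47×38.
t* = 0.47×38/0.53 = 33.7 s.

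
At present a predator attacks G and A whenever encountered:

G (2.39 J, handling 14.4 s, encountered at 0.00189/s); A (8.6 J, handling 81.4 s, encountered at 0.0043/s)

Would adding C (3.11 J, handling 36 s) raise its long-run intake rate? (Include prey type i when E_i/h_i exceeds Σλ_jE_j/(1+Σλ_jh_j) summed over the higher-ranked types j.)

Yes

On G and A alone, R = ΣλE/(1+Σλh) = 0.0415/1.377 = 0.03013 J/s.
Profitability of C: 3.11/36 = 0.08639 J/s.
Since 0.08639 > R, including C increases the long-run rate.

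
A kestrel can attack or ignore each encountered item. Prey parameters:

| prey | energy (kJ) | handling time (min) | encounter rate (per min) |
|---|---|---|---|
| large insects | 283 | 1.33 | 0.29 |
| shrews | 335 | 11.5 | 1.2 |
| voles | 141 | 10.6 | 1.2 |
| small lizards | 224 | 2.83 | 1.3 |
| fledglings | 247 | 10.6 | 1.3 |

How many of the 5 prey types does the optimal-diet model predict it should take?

Rank by E/h (kJ/min): large insects 213, small lizards 79.2, shrews 29.1, fledglings 23.3, voles 13.3. Include each in turn until the next type's E/h falls below the running intake rate.
Rate on top 1: 59.23. small lizards: 79.2 > 59.23 → include.
Rate on top 2: 73.7. shrews: 29.1 < 73.7 → exclude; stop.
Optimal diet: large insects, small lizards — 2 of 5 types.

2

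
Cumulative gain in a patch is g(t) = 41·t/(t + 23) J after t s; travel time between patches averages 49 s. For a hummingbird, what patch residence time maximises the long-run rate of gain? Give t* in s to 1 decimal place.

By the marginal value theorem, leave when the instantaneous gain rate g'(t) equals the habitat-wide average g(t)/(T + t).
g'(t) = 41·23/(t + 23)². Setting 41·23/(t+23)² = 41t/[(t+23)(49+t)] gives 23(49+t) = t(t+23), so t² = 23×49 = 1127.
t* = √1127 = 33.57 s.

33.6 s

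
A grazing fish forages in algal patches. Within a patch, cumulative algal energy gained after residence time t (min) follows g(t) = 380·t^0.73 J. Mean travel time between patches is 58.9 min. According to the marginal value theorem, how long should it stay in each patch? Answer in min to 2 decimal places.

Optimal t* satisfies g'(t*) = g(t*)/(T + t*).
g'(t) = 0.73·380·t^-0.27. Setting 0.73·380·t^-0.27 = 380·t^0.73/(58.9+t) gives 0.73(58.9+t) = t, so 0.27·t = 0.73×58.9.
t* = 0.73×58.9/0.27 = 159.2 min.

159.25 min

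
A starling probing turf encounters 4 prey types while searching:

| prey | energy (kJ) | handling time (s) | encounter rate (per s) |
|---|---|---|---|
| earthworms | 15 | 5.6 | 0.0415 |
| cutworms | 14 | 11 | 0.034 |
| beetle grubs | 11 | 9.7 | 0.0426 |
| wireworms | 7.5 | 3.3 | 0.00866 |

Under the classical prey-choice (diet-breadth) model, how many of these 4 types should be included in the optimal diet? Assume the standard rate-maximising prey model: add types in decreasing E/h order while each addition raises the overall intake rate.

Rank by E/h (kJ/s): earthworms 2.68, wireworms 2.27, cutworms 1.27, beetle grubs 1.13. Include each in turn until the next type's E/h falls below the running intake rate.
Rate on top 1: 0.5051. wireworms: 2.27 > 0.5051 → include.
Rate on top 2: 0.5452. cutworms: 1.27 > 0.5452 → include.
Rate on top 3: 0.7116. beetle grubs: 1.13 > 0.7116 → include.
Optimal diet: earthworms, wireworms, cutworms, beetle grubs — 4 of 4 types.

4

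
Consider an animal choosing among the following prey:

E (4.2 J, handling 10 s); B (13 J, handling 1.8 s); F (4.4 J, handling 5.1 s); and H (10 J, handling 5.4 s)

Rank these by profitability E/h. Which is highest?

Profitability E/h (J/s): E = 4.2/10 = 0.42, B = 13/1.8 = 7.22, F = 4.4/5.1 = 0.863, H = 10/5.4 = 1.85.
Ranked: B > H > F > E.

B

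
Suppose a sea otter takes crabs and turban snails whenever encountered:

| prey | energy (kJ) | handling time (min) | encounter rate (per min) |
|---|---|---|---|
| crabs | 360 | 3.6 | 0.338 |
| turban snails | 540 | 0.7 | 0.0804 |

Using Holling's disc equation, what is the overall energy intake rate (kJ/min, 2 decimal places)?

R = Σλ_iE_i / (1 + Σλ_ih_i)
Numerator: 0.338×360 + 0.0804×540 = 165.1
Denominator: 1 + 0.338×3.6 + 0.0804×0.7 = 2.273
R = 165.1/2.273 = 72.63 kJ/min

72.63 kJ/min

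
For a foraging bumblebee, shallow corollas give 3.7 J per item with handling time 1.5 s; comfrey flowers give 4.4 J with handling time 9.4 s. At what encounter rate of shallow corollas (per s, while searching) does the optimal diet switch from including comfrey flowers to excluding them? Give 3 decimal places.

0.156 per s

The zero-one rule: include comfrey flowers iff E₂/h₂ > λE₁/(1+λh₁). Equality gives the switch point.
λE₁h₂ = E₂ + λE₂h₁ ⇒ λ = E₂/(E₁h₂ − E₂h₁) = 4.4/(34.78 − 6.6) = 0.1561 per s.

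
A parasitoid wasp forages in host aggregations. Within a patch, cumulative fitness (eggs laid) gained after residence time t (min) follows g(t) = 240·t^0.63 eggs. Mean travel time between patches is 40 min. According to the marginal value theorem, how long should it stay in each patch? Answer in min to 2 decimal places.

Maximise g(t)/(T+t): set derivative to zero → g'(t)(T+t) = g(t).
g'(t) = 0.63·240·t^-0.37. Setting 0.63·240·t^-0.37 = 240·t^0.63/(40+t) gives 0.63(40+t) = t, so 0.37·t = 0.63×40.
t* = 0.63×40/0.37 = 68.11 min.

68.11 min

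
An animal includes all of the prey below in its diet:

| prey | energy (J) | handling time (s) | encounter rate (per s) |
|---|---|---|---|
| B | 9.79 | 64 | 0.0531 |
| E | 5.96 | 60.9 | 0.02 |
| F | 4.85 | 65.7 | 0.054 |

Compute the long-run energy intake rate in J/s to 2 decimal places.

0.10 J/s

R = (0.0531×9.79 + 0.02×5.96 + 0.054×4.85) / (1 + 0.0531×64 + 0.02×60.9 + 0.054×65.7) = 0.9009/9.164 = 0.09831 J/s.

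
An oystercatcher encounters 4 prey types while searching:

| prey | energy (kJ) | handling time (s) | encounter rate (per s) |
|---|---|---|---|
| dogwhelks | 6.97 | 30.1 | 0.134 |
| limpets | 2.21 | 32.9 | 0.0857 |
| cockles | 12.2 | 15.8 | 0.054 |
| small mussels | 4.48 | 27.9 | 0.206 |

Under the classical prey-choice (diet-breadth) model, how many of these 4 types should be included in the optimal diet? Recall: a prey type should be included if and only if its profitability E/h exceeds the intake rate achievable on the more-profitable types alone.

1

E/h in descending order: cockles 0.772, dogwhelks 0.232, small mussels 0.161, limpets 0.0672 kJ/s. The optimal diet is the largest prefix of this list for which every included type satisfies E_i/h_i > R on the types above it.
Rate on top 1: 0.3555. dogwhelks: 0.232 < 0.3555 → exclude; stop.
Optimal diet: cockles — 1 of 4 types.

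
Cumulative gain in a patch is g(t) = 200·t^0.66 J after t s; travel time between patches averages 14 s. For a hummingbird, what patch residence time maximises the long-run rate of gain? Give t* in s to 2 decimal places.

27.18 s

Optimal t* satisfies g'(t*) = g(t*)/(T + t*).
g'(t) = 0.66·200·t^-0.34. Setting 0.66·200·t^-0.34 = 200·t^0.66/(14+t) gives 0.66(14+t) = t, so 0.34·t = 0.66×14.
t* = 0.66×14/0.34 = 27.18 s.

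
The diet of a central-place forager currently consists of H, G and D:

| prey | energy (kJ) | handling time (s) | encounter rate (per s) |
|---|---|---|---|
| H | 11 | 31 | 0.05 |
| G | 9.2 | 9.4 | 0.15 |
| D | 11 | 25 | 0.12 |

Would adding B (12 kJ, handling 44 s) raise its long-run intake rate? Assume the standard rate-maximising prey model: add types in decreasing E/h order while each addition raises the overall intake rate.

No

Intake rate on the current diet: R = (0.05×11 + 0.15×9.2 + 0.12×11) / (1 + 0.05×31 + 0.15×9.4 + 0.12×25) = 3.25/6.96 = 0.467 kJ/s.
B: E/h = 12/44 = 0.2727 kJ/s.
0.2727 < 0.467, so adding B would lower the average — exclude it.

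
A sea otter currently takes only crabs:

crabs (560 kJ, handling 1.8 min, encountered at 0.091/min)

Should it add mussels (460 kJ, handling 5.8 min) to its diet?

Intake rate on the current diet: R = (0.091×560) / (1 + 0.091×1.8) = 50.96/1.164 = 43.79 kJ/min.
Profitability of mussels: 460/5.8 = 79.31 kJ/min.
79.31 > 43.79, so adding mussels raises the average — include it.

Yes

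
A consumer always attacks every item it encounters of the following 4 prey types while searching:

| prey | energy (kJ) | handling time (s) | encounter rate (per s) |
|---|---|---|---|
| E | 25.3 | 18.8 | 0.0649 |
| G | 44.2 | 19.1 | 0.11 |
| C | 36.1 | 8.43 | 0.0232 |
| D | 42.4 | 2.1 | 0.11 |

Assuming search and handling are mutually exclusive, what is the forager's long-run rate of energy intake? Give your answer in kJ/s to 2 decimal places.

R = Σλ_iE_i / (1 + Σλ_ih_i)
Numerator: 0.0649×25.3 + 0.11×44.2 + 0.0232×36.1 + 0.11×42.4 = 12.01
Denominator: 1 + 0.0649×18.8 + 0.11×19.1 + 0.0232×8.43 + 0.11×2.1 = 4.748
R = 12.01/4.748 = 2.529 kJ/s

2.53 kJ/s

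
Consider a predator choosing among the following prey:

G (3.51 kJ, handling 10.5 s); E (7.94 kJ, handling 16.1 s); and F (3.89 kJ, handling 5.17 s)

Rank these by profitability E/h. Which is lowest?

G

In descending order of E/h:
F: 3.89/5.17 = 0.752 kJ/s
E: 7.94/16.1 = 0.493 kJ/s
G: 3.51/10.5 = 0.334 kJ/s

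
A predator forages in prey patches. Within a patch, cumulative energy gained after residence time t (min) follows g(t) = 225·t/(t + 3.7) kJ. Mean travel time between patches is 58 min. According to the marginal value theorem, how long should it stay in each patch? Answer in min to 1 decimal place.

Optimal t* satisfies g'(t*) = g(t*)/(T + t*).
g'(t) = 225·3.7/(t + 3.7)². Setting 225·3.7/(t+3.7)² = 225t/[(t+3.7)(58+t)] gives 3.7(58+t) = t(t+3.7), so t² = 3.7×58 = 214.6.
t* = √214.6 = 14.65 min.

14.6 min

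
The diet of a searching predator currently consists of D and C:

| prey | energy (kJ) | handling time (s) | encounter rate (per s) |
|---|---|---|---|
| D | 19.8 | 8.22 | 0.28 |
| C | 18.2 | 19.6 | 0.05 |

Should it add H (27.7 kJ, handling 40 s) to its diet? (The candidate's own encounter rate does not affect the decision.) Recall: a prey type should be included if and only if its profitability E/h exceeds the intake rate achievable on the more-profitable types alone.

On D and C alone, R = ΣλE/(1+Σλh) = 6.454/4.282 = 1.507 kJ/s.
Profitability of H: 27.7/40 = 0.6925 kJ/s.
Since 0.6925 < R, time spent handling H is better spent searching.

No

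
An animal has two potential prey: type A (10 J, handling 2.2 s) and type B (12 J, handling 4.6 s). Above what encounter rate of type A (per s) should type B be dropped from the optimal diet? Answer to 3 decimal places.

0.612 per s

At the threshold, the rate on type A alone equals the profitability of type B: λ·10/(1 + λ·2.2) = 12/4.6 = 2.609.
Rearranging, λ(10 − 2.609×2.2) = 2.609, so λ = 2.609/4.261 = 0.6122 per s.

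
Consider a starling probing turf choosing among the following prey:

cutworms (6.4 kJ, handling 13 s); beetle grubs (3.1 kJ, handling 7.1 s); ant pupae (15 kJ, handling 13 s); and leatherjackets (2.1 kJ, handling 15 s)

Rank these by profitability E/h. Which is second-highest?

cutworms

Profitability E/h (kJ/s): cutworms = 6.4/13 = 0.492, beetle grubs = 3.1/7.1 = 0.437, ant pupae = 15/13 = 1.15, leatherjackets = 2.1/15 = 0.14.
Ranked: ant pupae > cutworms > beetle grubs > leatherjackets.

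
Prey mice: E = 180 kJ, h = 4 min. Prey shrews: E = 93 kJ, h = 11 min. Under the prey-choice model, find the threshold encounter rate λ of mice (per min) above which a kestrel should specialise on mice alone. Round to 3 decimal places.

At the threshold, the rate on mice alone equals the profitability of shrews: λ·180/(1 + λ·4) = 93/11 = 8.455.
Rearranging, λ(180 − 8.455×4) = 8.455, so λ = 8.455/146.2 = 0.05784 per min.

0.058 per min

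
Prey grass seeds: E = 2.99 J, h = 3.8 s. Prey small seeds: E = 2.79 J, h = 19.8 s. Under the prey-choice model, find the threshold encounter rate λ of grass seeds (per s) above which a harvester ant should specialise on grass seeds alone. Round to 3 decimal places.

At the threshold, the rate on grass seeds alone equals the profitability of small seeds: λ·2.99/(1 + λ·3.8) = 2.79/19.8 = 0.1409.
Rearranging, λ(2.99 − 0.1409×3.8) = 0.1409, so λ = 0.1409/2.455 = 0.05741 per s.

0.057 per s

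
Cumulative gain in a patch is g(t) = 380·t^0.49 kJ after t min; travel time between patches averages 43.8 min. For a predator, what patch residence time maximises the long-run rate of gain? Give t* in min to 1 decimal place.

Maximise g(t)/(T+t): set derivative to zero → g'(t)(T+t) = g(t).
g'(t) = 0.49·380·t^-0.51. Setting 0.49·380·t^-0.51 = 380·t^0.49/(43.8+t) gives 0.49(43.8+t) = t, so 0.51·t = 0.49×43.8.
t* = 0.49×43.8/0.51 = 42.08 min.

42.1 min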